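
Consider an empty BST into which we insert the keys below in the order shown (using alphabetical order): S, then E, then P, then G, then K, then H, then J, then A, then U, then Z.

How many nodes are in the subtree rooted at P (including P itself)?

S: root
E: left child of S (depth 1)
P: right child of E (depth 2)
G: left child of P (depth 3)
K: right child of G (depth 4)
H: left child of K (depth 5)
J: right child of H (depth 6)
A: left child of E (depth 2)
U: right child of S (depth 1)
Z: right child of U (depth 2)

Subtree rooted at P contains: P, G, K, H, J — 5 nodes.

5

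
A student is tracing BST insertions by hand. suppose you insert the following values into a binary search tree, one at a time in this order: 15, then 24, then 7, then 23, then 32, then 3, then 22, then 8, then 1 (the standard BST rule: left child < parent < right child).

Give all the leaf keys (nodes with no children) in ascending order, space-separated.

1 8 22 32

Insert 15: tree is empty, so 15 becomes the root.
Insert 24: 24 > 15 → go right. Place as right child of 15.
Insert 7: 7 < 15 → go left. Place as left child of 15.
Insert 23: 23 > 15 → go right; 23 < 24 → go left. Place as left child of 24.
Insert 32: 32 > 15 → go right; 32 > 24 → go right. Place as right child of 24.
Insert 3: 3 < 15 → go left; 3 < 7 → go left. Place as left child of 7.
Insert 22: 22 > 15 → go right; 22 < 24 → go left; 22 < 23 → go left. Place as left child of 23.
Insert 8: 8 < 15 → go left; 8 > 7 → go right. Place as right child of 7.
Insert 1: 1 < 15 → go left; 1 < 7 → go left; 1 < 3 → go left. Place as left child of 3.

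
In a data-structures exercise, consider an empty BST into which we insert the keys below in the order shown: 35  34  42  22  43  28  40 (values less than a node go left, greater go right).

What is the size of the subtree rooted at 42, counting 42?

3

Resulting structure (node: left, right):
  35: L=34, R=42
  34: L=22, R=–
  42: L=40, R=43
  22: L=–, R=28
  43: L=–, R=–
  28: L=–, R=–
  40: L=–, R=–

Subtree rooted at 42 contains: 42, 40, 43 — 3 nodes.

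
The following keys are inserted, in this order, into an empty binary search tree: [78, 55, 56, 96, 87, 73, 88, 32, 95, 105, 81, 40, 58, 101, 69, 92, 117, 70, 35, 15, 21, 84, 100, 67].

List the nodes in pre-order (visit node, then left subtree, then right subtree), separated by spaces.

78 55 32 15 21 40 35 56 73 58 69 67 70 96 87 81 84 88 95 92 105 101 100 117

Resulting structure (node: left, right):
  78: L=55, R=96
  55: L=32, R=56
  56: L=–, R=73
  96: L=87, R=105
  87: L=81, R=88
  73: L=58, R=–
  88: L=–, R=95
  32: L=15, R=40
  95: L=92, R=–
  105: L=101, R=117
  81: L=–, R=84
  40: L=35, R=–
  58: L=–, R=69
  101: L=100, R=–
  69: L=67, R=70
  92: L=–, R=–
  117: L=–, R=–
  70: L=–, R=–
  35: L=–, R=–
  15: L=–, R=21
  21: L=–, R=–
  84: L=–, R=–
  100: L=–, R=–
  67: L=–, R=–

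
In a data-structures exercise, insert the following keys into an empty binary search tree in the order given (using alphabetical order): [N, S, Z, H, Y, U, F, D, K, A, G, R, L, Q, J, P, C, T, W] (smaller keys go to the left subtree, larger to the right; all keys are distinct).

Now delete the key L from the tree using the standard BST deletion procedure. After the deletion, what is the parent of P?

Resulting structure (node: left, right):
  N: L=H, R=S
  S: L=R, R=Z
  Z: L=Y, R=–
  H: L=F, R=K
  Y: L=U, R=–
  U: L=T, R=W
  F: L=D, R=G
  D: L=A, R=–
  K: L=J, R=L
  A: L=–, R=C
  G: L=–, R=–
  R: L=Q, R=–
  L: L=–, R=–
  Q: L=P, R=–
  J: L=–, R=–
  P: L=–, R=–
  C: L=–, R=–
  T: L=–, R=–
  W: L=–, R=–

Delete L (at most one child — splice it out).
After deletion, P's parent is Q.

Q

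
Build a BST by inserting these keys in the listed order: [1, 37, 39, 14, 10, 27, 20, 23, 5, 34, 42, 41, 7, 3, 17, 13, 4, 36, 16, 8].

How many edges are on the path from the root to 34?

4

Resulting structure (node: left, right):
  1: L=–, R=37
  37: L=14, R=39
  39: L=–, R=42
  14: L=10, R=27
  10: L=5, R=13
  27: L=20, R=34
  20: L=17, R=23
  23: L=–, R=–
  5: L=3, R=7
  34: L=–, R=36
  42: L=41, R=–
  41: L=–, R=–
  7: L=–, R=8
  3: L=–, R=4
  17: L=16, R=–
  13: L=–, R=–
  4: L=–, R=–
  36: L=–, R=–
  16: L=–, R=–
  8: L=–, R=–

Path to 34: 1 → 37 → 14 → 27 → 34, which is 4 edges.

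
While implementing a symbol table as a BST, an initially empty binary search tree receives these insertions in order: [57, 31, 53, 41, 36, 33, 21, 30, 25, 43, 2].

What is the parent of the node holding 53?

Insert 57: tree is empty, so 57 becomes the root.
Insert 31: 31 < 57 → go left. Place as left child of 57.
Insert 53: 53 < 57 → go left; 53 > 31 → go right. Place as right child of 31.
Insert 41: 41 < 57 → go left; 41 > 31 → go right; 41 < 53 → go left. Place as left child of 53.
Insert 36: 36 < 57 → go left; 36 > 31 → go right; 36 < 53 → go left; 36 < 41 → go left. Place as left child of 41.
Insert 33: 33 < 57 → go left; 33 > 31 → go right; 33 < 53 → go left; 33 < 41 → go left; 33 < 36 → go left. Place as left child of 36.
Insert 21: 21 < 57 → go left; 21 < 31 → go left. Place as left child of 31.
Insert 30: 30 < 57 → go left; 30 < 31 → go left; 30 > 21 → go right. Place as right child of 21.
Insert 25: 25 < 57 → go left; 25 < 31 → go left; 25 > 21 → go right; 25 < 30 → go left. Place as left child of 30.
Insert 43: 43 < 57 → go left; 43 > 31 → go right; 43 < 53 → go left; 43 > 41 → go right. Place as right child of 41.
Insert 2: 2 < 57 → go left; 2 < 31 → go left; 2 < 21 → go left. Place as left child of 21.

31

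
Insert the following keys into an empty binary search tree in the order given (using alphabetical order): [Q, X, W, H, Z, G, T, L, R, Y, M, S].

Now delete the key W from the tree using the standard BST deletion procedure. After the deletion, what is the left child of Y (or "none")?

Insert Q: tree is empty, so Q becomes the root.
Insert X: X > Q → go right. Place as right child of Q.
Insert W: W > Q → go right; W < X → go left. Place as left child of X.
Insert H: H < Q → go left. Place as left child of Q.
Insert Z: Z > Q → go right; Z > X → go right. Place as right child of X.
Insert G: G < Q → go left; G < H → go left. Place as left child of H.
Insert T: T > Q → go right; T < X → go left; T < W → go left. Place as left child of W.
Insert L: L < Q → go left; L > H → go right. Place as right child of H.
Insert R: R > Q → go right; R < X → go left; R < W → go left; R < T → go left. Place as left child of T.
Insert Y: Y > Q → go right; Y > X → go right; Y < Z → go left. Place as left child of Z.
Insert M: M < Q → go left; M > H → go right; M > L → go right. Place as right child of L.
Insert S: S > Q → go right; S < X → go left; S < W → go left; S < T → go left; S > R → go right. Place as right child of R.

Delete W (at most one child — splice it out).
After deletion, Y's left child: none.

none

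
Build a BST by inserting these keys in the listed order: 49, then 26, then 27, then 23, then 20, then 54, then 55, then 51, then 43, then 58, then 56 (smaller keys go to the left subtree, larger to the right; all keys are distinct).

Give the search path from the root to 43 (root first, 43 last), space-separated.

49 26 27 43

Insert 49: tree is empty, so 49 becomes the root.
Insert 26: 26 < 49 → go left. Place as left child of 49.
Insert 27: 27 < 49 → go left; 27 > 26 → go right. Place as right child of 26.
Insert 23: 23 < 49 → go left; 23 < 26 → go left. Place as left child of 26.
Insert 20: 20 < 49 → go left; 20 < 26 → go left; 20 < 23 → go left. Place as left child of 23.
Insert 54: 54 > 49 → go right. Place as right child of 49.
Insert 55: 55 > 49 → go right; 55 > 54 → go right. Place as right child of 54.
Insert 51: 51 > 49 → go right; 51 < 54 → go left. Place as left child of 54.
Insert 43: 43 < 49 → go left; 43 > 26 → go right; 43 > 27 → go right. Place as right child of 27.
Insert 58: 58 > 49 → go right; 58 > 54 → go right; 58 > 55 → go right. Place as right child of 55.
Insert 56: 56 > 49 → go right; 56 > 54 → go right; 56 > 55 → go right; 56 < 58 → go left. Place as left child of 58.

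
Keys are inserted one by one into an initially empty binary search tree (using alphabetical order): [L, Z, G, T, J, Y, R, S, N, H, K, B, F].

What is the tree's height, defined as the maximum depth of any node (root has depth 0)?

L: root
Z: right child of L (depth 1)
G: left child of L (depth 1)
T: left child of Z (depth 2)
J: right child of G (depth 2)
Y: right child of T (depth 3)
R: left child of T (depth 3)
S: right child of R (depth 4)
N: left child of R (depth 4)
H: left child of J (depth 3)
K: right child of J (depth 3)
B: left child of G (depth 2)
F: right child of B (depth 3)

The deepest node is S at depth 4.

4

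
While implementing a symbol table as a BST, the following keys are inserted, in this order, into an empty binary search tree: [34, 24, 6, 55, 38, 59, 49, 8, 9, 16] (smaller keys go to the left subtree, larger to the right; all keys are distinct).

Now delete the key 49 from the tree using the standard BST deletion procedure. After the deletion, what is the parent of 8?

Insert 34: tree is empty, so 34 becomes the root.
Insert 24: 24 < 34 → go left. Place as left child of 34.
Insert 6: 6 < 34 → go left; 6 < 24 → go left. Place as left child of 24.
Insert 55: 55 > 34 → go right. Place as right child of 34.
Insert 38: 38 > 34 → go right; 38 < 55 → go left. Place as left child of 55.
Insert 59: 59 > 34 → go right; 59 > 55 → go right. Place as right child of 55.
Insert 49: 49 > 34 → go right; 49 < 55 → go left; 49 > 38 → go right. Place as right child of 38.
Insert 8: 8 < 34 → go left; 8 < 24 → go left; 8 > 6 → go right. Place as right child of 6.
Insert 9: 9 < 34 → go left; 9 < 24 → go left; 9 > 6 → go right; 9 > 8 → go right. Place as right child of 8.
Insert 16: 16 < 34 → go left; 16 < 24 → go left; 16 > 6 → go right; 16 > 8 → go right; 16 > 9 → go right. Place as right child of 9.

Delete 49 (at most one child — splice it out).
After deletion, 8's parent is 6.

6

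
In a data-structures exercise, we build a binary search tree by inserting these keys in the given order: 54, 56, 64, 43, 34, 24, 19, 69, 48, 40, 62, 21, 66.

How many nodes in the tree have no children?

Insert 54: tree is empty, so 54 becomes the root.
Insert 56: 56 > 54 → go right. Place as right child of 54.
Insert 64: 64 > 54 → go right; 64 > 56 → go right. Place as right child of 56.
Insert 43: 43 < 54 → go left. Place as left child of 54.
Insert 34: 34 < 54 → go left; 34 < 43 → go left. Place as left child of 43.
Insert 24: 24 < 54 → go left; 24 < 43 → go left; 24 < 34 → go left. Place as left child of 34.
Insert 19: 19 < 54 → go left; 19 < 43 → go left; 19 < 34 → go left; 19 < 24 → go left. Place as left child of 24.
Insert 69: 69 > 54 → go right; 69 > 56 → go right; 69 > 64 → go right. Place as right child of 64.
Insert 48: 48 < 54 → go left; 48 > 43 → go right. Place as right child of 43.
Insert 40: 40 < 54 → go left; 40 < 43 → go left; 40 > 34 → go right. Place as right child of 34.
Insert 62: 62 > 54 → go right; 62 > 56 → go right; 62 < 64 → go left. Place as left child of 64.
Insert 21: 21 < 54 → go left; 21 < 43 → go left; 21 < 34 → go left; 21 < 24 → go left; 21 > 19 → go right. Place as right child of 19.
Insert 66: 66 > 54 → go right; 66 > 56 → go right; 66 > 64 → go right; 66 < 69 → go left. Place as left child of 69.

Leaves: 21, 40, 48, 62, 66 — 5 in total.

5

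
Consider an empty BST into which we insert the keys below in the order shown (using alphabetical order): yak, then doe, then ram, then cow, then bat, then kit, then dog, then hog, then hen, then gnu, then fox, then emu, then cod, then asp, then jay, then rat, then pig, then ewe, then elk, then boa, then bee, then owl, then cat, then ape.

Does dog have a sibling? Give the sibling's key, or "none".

pig

Insert yak: tree is empty, so yak becomes the root.
Insert doe: doe < yak → go left. Place as left child of yak.
Insert ram: ram < yak → go left; ram > doe → go right. Place as right child of doe.
Insert cow: cow < yak → go left; cow < doe → go left. Place as left child of doe.
Insert bat: bat < yak → go left; bat < doe → go left; bat < cow → go left. Place as left child of cow.
Insert kit: kit < yak → go left; kit > doe → go right; kit < ram → go left. Place as left child of ram.
Insert dog: dog < yak → go left; dog > doe → go right; dog < ram → go left; dog < kit → go left. Place as left child of kit.
Insert hog: hog < yak → go left; hog > doe → go right; hog < ram → go left; hog < kit → go left; hog > dog → go right. Place as right child of dog.
Insert hen: hen < yak → go left; hen > doe → go right; hen < ram → go left; hen < kit → go left; hen > dog → go right; hen < hog → go left. Place as left child of hog.
Insert gnu: gnu < yak → go left; gnu > doe → go right; gnu < ram → go left; gnu < kit → go left; gnu > dog → go right; gnu < hog → go left; gnu < hen → go left. Place as left child of hen.
Insert fox: fox < yak → go left; fox > doe → go right; fox < ram → go left; fox < kit → go left; fox > dog → go right; fox < hog → go left; fox < hen → go left; fox < gnu → go left. Place as left child of gnu.
Insert emu: emu < yak → go left; emu > doe → go right; emu < ram → go left; emu < kit → go left; emu > dog → go right; emu < hog → go left; emu < hen → go left; emu < gnu → go left; emu < fox → go left. Place as left child of fox.
Insert cod: cod < yak → go left; cod < doe → go left; cod < cow → go left; cod > bat → go right. Place as right child of bat.
Insert asp: asp < yak → go left; asp < doe → go left; asp < cow → go left; asp < bat → go left. Place as left child of bat.
Insert jay: jay < yak → go left; jay > doe → go right; jay < ram → go left; jay < kit → go left; jay > dog → go right; jay > hog → go right. Place as right child of hog.
Insert rat: rat < yak → go left; rat > doe → go right; rat > ram → go right. Place as right child of ram.
Insert pig: pig < yak → go left; pig > doe → go right; pig < ram → go left; pig > kit → go right. Place as right child of kit.
Insert ewe: ewe < yak → go left; ewe > doe → go right; ewe < ram → go left; ewe < kit → go left; ewe > dog → go right; ewe < hog → go left; ewe < hen → go left; ewe < gnu → go left; ewe < fox → go left; ewe > emu → go right. Place as right child of emu.
Insert elk: elk < yak → go left; elk > doe → go right; elk < ram → go left; elk < kit → go left; elk > dog → go right; elk < hog → go left; elk < hen → go left; elk < gnu → go left; elk < fox → go left; elk < emu → go left. Place as left child of emu.
Insert boa: boa < yak → go left; boa < doe → go left; boa < cow → go left; boa > bat → go right; boa < cod → go left. Place as left child of cod.
Insert bee: bee < yak → go left; bee < doe → go left; bee < cow → go left; bee > bat → go right; bee < cod → go left; bee < boa → go left. Place as left child of boa.
Insert owl: owl < yak → go left; owl > doe → go right; owl < ram → go left; owl > kit → go right; owl < pig → go left. Place as left child of pig.
Insert cat: cat < yak → go left; cat < doe → go left; cat < cow → go left; cat > bat → go right; cat < cod → go left; cat > boa → go right. Place as right child of boa.
Insert ape: ape < yak → go left; ape < doe → go left; ape < cow → go left; ape < bat → go left; ape < asp → go left. Place as left child of asp.

dog's parent is kit; the other child of kit is pig.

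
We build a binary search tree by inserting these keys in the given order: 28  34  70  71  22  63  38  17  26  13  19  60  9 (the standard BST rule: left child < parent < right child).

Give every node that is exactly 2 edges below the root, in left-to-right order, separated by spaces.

28: root
34: right child of 28 (depth 1)
70: right child of 34 (depth 2)
71: right child of 70 (depth 3)
22: left child of 28 (depth 1)
63: left child of 70 (depth 3)
38: left child of 63 (depth 4)
17: left child of 22 (depth 2)
26: right child of 22 (depth 2)
13: left child of 17 (depth 3)
19: right child of 17 (depth 3)
60: right child of 38 (depth 5)
9: left child of 13 (depth 4)

17 26 70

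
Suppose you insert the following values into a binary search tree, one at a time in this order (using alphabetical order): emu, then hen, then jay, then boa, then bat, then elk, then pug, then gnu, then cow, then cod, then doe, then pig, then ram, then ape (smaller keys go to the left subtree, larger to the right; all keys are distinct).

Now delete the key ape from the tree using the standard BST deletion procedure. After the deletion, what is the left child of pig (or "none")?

Resulting structure (node: left, right):
  emu: L=boa, R=hen
  hen: L=gnu, R=jay
  jay: L=–, R=pug
  boa: L=bat, R=elk
  bat: L=ape, R=–
  elk: L=cow, R=–
  pug: L=pig, R=ram
  gnu: L=–, R=–
  cow: L=cod, R=doe
  cod: L=–, R=–
  doe: L=–, R=–
  pig: L=–, R=–
  ram: L=–, R=–
  ape: L=–, R=–

Delete ape (at most one child — splice it out).
After deletion, pig's left child: none.

none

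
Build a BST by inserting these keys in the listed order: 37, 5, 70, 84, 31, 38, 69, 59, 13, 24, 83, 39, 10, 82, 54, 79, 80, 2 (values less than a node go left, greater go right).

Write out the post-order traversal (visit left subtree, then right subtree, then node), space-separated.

2 10 24 13 31 5 54 39 59 69 38 80 79 82 83 84 70 37

37: root
5: left child of 37 (depth 1)
70: right child of 37 (depth 1)
84: right child of 70 (depth 2)
31: right child of 5 (depth 2)
38: left child of 70 (depth 2)
69: right child of 38 (depth 3)
59: left child of 69 (depth 4)
13: left child of 31 (depth 3)
24: right child of 13 (depth 4)
83: left child of 84 (depth 3)
39: left child of 59 (depth 5)
10: left child of 13 (depth 4)
82: left child of 83 (depth 4)
54: right child of 39 (depth 6)
79: left child of 82 (depth 5)
80: right child of 79 (depth 6)
2: left child of 5 (depth 2)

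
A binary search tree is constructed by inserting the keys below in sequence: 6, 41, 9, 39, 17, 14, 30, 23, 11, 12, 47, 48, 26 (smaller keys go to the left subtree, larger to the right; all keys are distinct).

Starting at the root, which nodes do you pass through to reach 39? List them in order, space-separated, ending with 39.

6 41 9 39

6: root
41: right child of 6 (depth 1)
9: left child of 41 (depth 2)
39: right child of 9 (depth 3)
17: left child of 39 (depth 4)
14: left child of 17 (depth 5)
30: right child of 17 (depth 5)
23: left child of 30 (depth 6)
11: left child of 14 (depth 6)
12: right child of 11 (depth 7)
47: right child of 41 (depth 2)
48: right child of 47 (depth 3)
26: right child of 23 (depth 7)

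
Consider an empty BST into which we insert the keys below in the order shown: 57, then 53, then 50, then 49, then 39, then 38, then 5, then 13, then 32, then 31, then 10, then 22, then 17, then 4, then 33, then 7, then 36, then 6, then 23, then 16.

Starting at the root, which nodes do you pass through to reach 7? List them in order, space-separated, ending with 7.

Resulting structure (node: left, right):
  57: L=53, R=–
  53: L=50, R=–
  50: L=49, R=–
  49: L=39, R=–
  39: L=38, R=–
  38: L=5, R=–
  5: L=4, R=13
  13: L=10, R=32
  32: L=31, R=33
  31: L=22, R=–
  10: L=7, R=–
  22: L=17, R=23
  17: L=16, R=–
  4: L=–, R=–
  33: L=–, R=36
  7: L=6, R=–
  36: L=–, R=–
  6: L=–, R=–
  23: L=–, R=–
  16: L=–, R=–

57 53 50 49 39 38 5 13 10 7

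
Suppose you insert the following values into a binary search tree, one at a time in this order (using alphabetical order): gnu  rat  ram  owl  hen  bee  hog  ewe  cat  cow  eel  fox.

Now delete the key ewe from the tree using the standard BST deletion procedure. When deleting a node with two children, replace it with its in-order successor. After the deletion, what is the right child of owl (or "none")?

none

Resulting structure (node: left, right):
  gnu: L=bee, R=rat
  rat: L=ram, R=–
  ram: L=owl, R=–
  owl: L=hen, R=–
  hen: L=–, R=hog
  bee: L=–, R=ewe
  hog: L=–, R=–
  ewe: L=cat, R=fox
  cat: L=–, R=cow
  cow: L=–, R=eel
  eel: L=–, R=–
  fox: L=–, R=–

Delete ewe (two children — replace with in-order successor).
After deletion, owl's right child: none.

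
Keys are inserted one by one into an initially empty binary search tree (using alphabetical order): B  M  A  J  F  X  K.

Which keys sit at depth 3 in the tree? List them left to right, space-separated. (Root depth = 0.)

Resulting structure (node: left, right):
  B: L=A, R=M
  M: L=J, R=X
  A: L=–, R=–
  J: L=F, R=K
  F: L=–, R=–
  X: L=–, R=–
  K: L=–, R=–

F K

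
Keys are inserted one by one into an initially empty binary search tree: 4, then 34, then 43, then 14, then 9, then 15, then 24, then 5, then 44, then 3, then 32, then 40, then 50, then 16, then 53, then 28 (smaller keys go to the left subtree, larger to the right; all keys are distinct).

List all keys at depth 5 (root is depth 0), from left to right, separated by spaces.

16 32 53

Insert 4: tree is empty, so 4 becomes the root.
Insert 34: 34 > 4 → go right. Place as right child of 4.
Insert 43: 43 > 4 → go right; 43 > 34 → go right. Place as right child of 34.
Insert 14: 14 > 4 → go right; 14 < 34 → go left. Place as left child of 34.
Insert 9: 9 > 4 → go right; 9 < 34 → go left; 9 < 14 → go left. Place as left child of 14.
Insert 15: 15 > 4 → go right; 15 < 34 → go left; 15 > 14 → go right. Place as right child of 14.
Insert 24: 24 > 4 → go right; 24 < 34 → go left; 24 > 14 → go right; 24 > 15 → go right. Place as right child of 15.
Insert 5: 5 > 4 → go right; 5 < 34 → go left; 5 < 14 → go left; 5 < 9 → go left. Place as left child of 9.
Insert 44: 44 > 4 → go right; 44 > 34 → go right; 44 > 43 → go right. Place as right child of 43.
Insert 3: 3 < 4 → go left. Place as left child of 4.
Insert 32: 32 > 4 → go right; 32 < 34 → go left; 32 > 14 → go right; 32 > 15 → go right; 32 > 24 → go right. Place as right child of 24.
Insert 40: 40 > 4 → go right; 40 > 34 → go right; 40 < 43 → go left. Place as left child of 43.
Insert 50: 50 > 4 → go right; 50 > 34 → go right; 50 > 43 → go right; 50 > 44 → go right. Place as right child of 44.
Insert 16: 16 > 4 → go right; 16 < 34 → go left; 16 > 14 → go right; 16 > 15 → go right; 16 < 24 → go left. Place as left child of 24.
Insert 53: 53 > 4 → go right; 53 > 34 → go right; 53 > 43 → go right; 53 > 44 → go right; 53 > 50 → go right. Place as right child of 50.
Insert 28: 28 > 4 → go right; 28 < 34 → go left; 28 > 14 → go right; 28 > 15 → go right; 28 > 24 → go right; 28 < 32 → go left. Place as left child of 32.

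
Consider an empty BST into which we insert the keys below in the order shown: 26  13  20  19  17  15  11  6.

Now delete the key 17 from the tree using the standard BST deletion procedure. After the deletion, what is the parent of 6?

11

Resulting structure (node: left, right):
  26: L=13, R=–
  13: L=11, R=20
  20: L=19, R=–
  19: L=17, R=–
  17: L=15, R=–
  15: L=–, R=–
  11: L=6, R=–
  6: L=–, R=–

Delete 17 (at most one child — splice it out).
After deletion, 6's parent is 11.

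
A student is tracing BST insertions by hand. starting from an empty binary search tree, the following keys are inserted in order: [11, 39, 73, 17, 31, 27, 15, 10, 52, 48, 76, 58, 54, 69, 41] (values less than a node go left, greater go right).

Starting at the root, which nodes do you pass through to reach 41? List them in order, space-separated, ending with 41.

11: root
39: right child of 11 (depth 1)
73: right child of 39 (depth 2)
17: left child of 39 (depth 2)
31: right child of 17 (depth 3)
27: left child of 31 (depth 4)
15: left child of 17 (depth 3)
10: left child of 11 (depth 1)
52: left child of 73 (depth 3)
48: left child of 52 (depth 4)
76: right child of 73 (depth 3)
58: right child of 52 (depth 4)
54: left child of 58 (depth 5)
69: right child of 58 (depth 5)
41: left child of 48 (depth 5)

11 39 73 52 48 41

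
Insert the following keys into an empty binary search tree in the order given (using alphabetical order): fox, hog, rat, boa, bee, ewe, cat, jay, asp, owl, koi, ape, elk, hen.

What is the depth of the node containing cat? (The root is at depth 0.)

Insert fox: tree is empty, so fox becomes the root.
Insert hog: hog > fox → go right. Place as right child of fox.
Insert rat: rat > fox → go right; rat > hog → go right. Place as right child of hog.
Insert boa: boa < fox → go left. Place as left child of fox.
Insert bee: bee < fox → go left; bee < boa → go left. Place as left child of boa.
Insert ewe: ewe < fox → go left; ewe > boa → go right. Place as right child of boa.
Insert cat: cat < fox → go left; cat > boa → go right; cat < ewe → go left. Place as left child of ewe.
Insert jay: jay > fox → go right; jay > hog → go right; jay < rat → go left. Place as left child of rat.
Insert asp: asp < fox → go left; asp < boa → go left; asp < bee → go left. Place as left child of bee.
Insert owl: owl > fox → go right; owl > hog → go right; owl < rat → go left; owl > jay → go right. Place as right child of jay.
Insert koi: koi > fox → go right; koi > hog → go right; koi < rat → go left; koi > jay → go right; koi < owl → go left. Place as left child of owl.
Insert ape: ape < fox → go left; ape < boa → go left; ape < bee → go left; ape < asp → go left. Place as left child of asp.
Insert elk: elk < fox → go left; elk > boa → go right; elk < ewe → go left; elk > cat → go right. Place as right child of cat.
Insert hen: hen > fox → go right; hen < hog → go left. Place as left child of hog.

Path to cat: fox → boa → ewe → cat, which is 3 edges.

3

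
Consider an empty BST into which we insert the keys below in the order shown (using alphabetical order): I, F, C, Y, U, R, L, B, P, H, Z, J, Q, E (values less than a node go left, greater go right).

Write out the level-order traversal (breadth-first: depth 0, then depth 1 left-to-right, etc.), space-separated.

I F Y C H U Z B E R L J P Q

I: root
F: left child of I (depth 1)
C: left child of F (depth 2)
Y: right child of I (depth 1)
U: left child of Y (depth 2)
R: left child of U (depth 3)
L: left child of R (depth 4)
B: left child of C (depth 3)
P: right child of L (depth 5)
H: right child of F (depth 2)
Z: right child of Y (depth 2)
J: left child of L (depth 5)
Q: right child of P (depth 6)
E: right child of C (depth 3)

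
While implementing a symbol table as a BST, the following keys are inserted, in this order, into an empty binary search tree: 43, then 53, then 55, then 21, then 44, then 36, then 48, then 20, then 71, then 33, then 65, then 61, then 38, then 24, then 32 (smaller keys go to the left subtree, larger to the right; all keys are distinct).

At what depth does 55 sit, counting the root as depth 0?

2

43: root
53: right child of 43 (depth 1)
55: right child of 53 (depth 2)
21: left child of 43 (depth 1)
44: left child of 53 (depth 2)
36: right child of 21 (depth 2)
48: right child of 44 (depth 3)
20: left child of 21 (depth 2)
71: right child of 55 (depth 3)
33: left child of 36 (depth 3)
65: left child of 71 (depth 4)
61: left child of 65 (depth 5)
38: right child of 36 (depth 3)
24: left child of 33 (depth 4)
32: right child of 24 (depth 5)

Path to 55: 43 → 53 → 55, which is 2 edges.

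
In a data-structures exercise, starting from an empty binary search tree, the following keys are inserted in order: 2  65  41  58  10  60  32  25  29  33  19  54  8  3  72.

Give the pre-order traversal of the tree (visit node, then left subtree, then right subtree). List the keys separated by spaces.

2 65 41 10 8 3 32 25 19 29 33 58 54 60 72

Insert 2: tree is empty, so 2 becomes the root.
Insert 65: 65 > 2 → go right. Place as right child of 2.
Insert 41: 41 > 2 → go right; 41 < 65 → go left. Place as left child of 65.
Insert 58: 58 > 2 → go right; 58 < 65 → go left; 58 > 41 → go right. Place as right child of 41.
Insert 10: 10 > 2 → go right; 10 < 65 → go left; 10 < 41 → go left. Place as left child of 41.
Insert 60: 60 > 2 → go right; 60 < 65 → go left; 60 > 41 → go right; 60 > 58 → go right. Place as right child of 58.
Insert 32: 32 > 2 → go right; 32 < 65 → go left; 32 < 41 → go left; 32 > 10 → go right. Place as right child of 10.
Insert 25: 25 > 2 → go right; 25 < 65 → go left; 25 < 41 → go left; 25 > 10 → go right; 25 < 32 → go left. Place as left child of 32.
Insert 29: 29 > 2 → go right; 29 < 65 → go left; 29 < 41 → go left; 29 > 10 → go right; 29 < 32 → go left; 29 > 25 → go right. Place as right child of 25.
Insert 33: 33 > 2 → go right; 33 < 65 → go left; 33 < 41 → go left; 33 > 10 → go right; 33 > 32 → go right. Place as right child of 32.
Insert 19: 19 > 2 → go right; 19 < 65 → go left; 19 < 41 → go left; 19 > 10 → go right; 19 < 32 → go left; 19 < 25 → go left. Place as left child of 25.
Insert 54: 54 > 2 → go right; 54 < 65 → go left; 54 > 41 → go right; 54 < 58 → go left. Place as left child of 58.
Insert 8: 8 > 2 → go right; 8 < 65 → go left; 8 < 41 → go left; 8 < 10 → go left. Place as left child of 10.
Insert 3: 3 > 2 → go right; 3 < 65 → go left; 3 < 41 → go left; 3 < 10 → go left; 3 < 8 → go left. Place as left child of 8.
Insert 72: 72 > 2 → go right; 72 > 65 → go right. Place as right child of 65.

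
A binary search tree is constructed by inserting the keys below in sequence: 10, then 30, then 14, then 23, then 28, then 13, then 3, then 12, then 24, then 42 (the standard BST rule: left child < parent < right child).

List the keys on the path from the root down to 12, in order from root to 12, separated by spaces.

Insert 10: tree is empty, so 10 becomes the root.
Insert 30: 30 > 10 → go right. Place as right child of 10.
Insert 14: 14 > 10 → go right; 14 < 30 → go left. Place as left child of 30.
Insert 23: 23 > 10 → go right; 23 < 30 → go left; 23 > 14 → go right. Place as right child of 14.
Insert 28: 28 > 10 → go right; 28 < 30 → go left; 28 > 14 → go right; 28 > 23 → go right. Place as right child of 23.
Insert 13: 13 > 10 → go right; 13 < 30 → go left; 13 < 14 → go left. Place as left child of 14.
Insert 3: 3 < 10 → go left. Place as left child of 10.
Insert 12: 12 > 10 → go right; 12 < 30 → go left; 12 < 14 → go left; 12 < 13 → go left. Place as left child of 13.
Insert 24: 24 > 10 → go right; 24 < 30 → go left; 24 > 14 → go right; 24 > 23 → go right; 24 < 28 → go left. Place as left child of 28.
Insert 42: 42 > 10 → go right; 42 > 30 → go right. Place as right child of 30.

10 30 14 13 12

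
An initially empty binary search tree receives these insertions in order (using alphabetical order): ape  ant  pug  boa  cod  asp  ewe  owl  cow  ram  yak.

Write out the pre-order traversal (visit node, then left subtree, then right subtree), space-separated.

ape ant pug boa asp cod ewe cow owl ram yak

ape: root
ant: left child of ape (depth 1)
pug: right child of ape (depth 1)
boa: left child of pug (depth 2)
cod: right child of boa (depth 3)
asp: left child of boa (depth 3)
ewe: right child of cod (depth 4)
owl: right child of ewe (depth 5)
cow: left child of ewe (depth 5)
ram: right child of pug (depth 2)
yak: right child of ram (depth 3)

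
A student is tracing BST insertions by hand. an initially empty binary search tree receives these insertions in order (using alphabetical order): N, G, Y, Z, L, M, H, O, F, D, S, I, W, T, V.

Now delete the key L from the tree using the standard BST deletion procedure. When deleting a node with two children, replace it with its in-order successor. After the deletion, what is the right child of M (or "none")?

Insert N: tree is empty, so N becomes the root.
Insert G: G < N → go left. Place as left child of N.
Insert Y: Y > N → go right. Place as right child of N.
Insert Z: Z > N → go right; Z > Y → go right. Place as right child of Y.
Insert L: L < N → go left; L > G → go right. Place as right child of G.
Insert M: M < N → go left; M > G → go right; M > L → go right. Place as right child of L.
Insert H: H < N → go left; H > G → go right; H < L → go left. Place as left child of L.
Insert O: O > N → go right; O < Y → go left. Place as left child of Y.
Insert F: F < N → go left; F < G → go left. Place as left child of G.
Insert D: D < N → go left; D < G → go left; D < F → go left. Place as left child of F.
Insert S: S > N → go right; S < Y → go left; S > O → go right. Place as right child of O.
Insert I: I < N → go left; I > G → go right; I < L → go left; I > H → go right. Place as right child of H.
Insert W: W > N → go right; W < Y → go left; W > O → go right; W > S → go right. Place as right child of S.
Insert T: T > N → go right; T < Y → go left; T > O → go right; T > S → go right; T < W → go left. Place as left child of W.
Insert V: V > N → go right; V < Y → go left; V > O → go right; V > S → go right; V < W → go left; V > T → go right. Place as right child of T.

Delete L (two children — replace with in-order successor).
After deletion, M's right child: none.

none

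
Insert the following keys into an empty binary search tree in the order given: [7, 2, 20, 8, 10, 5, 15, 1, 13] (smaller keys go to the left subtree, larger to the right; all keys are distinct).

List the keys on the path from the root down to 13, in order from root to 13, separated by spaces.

7 20 8 10 15 13

7: root
2: left child of 7 (depth 1)
20: right child of 7 (depth 1)
8: left child of 20 (depth 2)
10: right child of 8 (depth 3)
5: right child of 2 (depth 2)
15: right child of 10 (depth 4)
1: left child of 2 (depth 2)
13: left child of 15 (depth 5)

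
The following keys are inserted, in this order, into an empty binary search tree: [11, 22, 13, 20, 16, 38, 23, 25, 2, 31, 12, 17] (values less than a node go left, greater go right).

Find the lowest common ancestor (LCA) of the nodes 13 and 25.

11: root
22: right child of 11 (depth 1)
13: left child of 22 (depth 2)
20: right child of 13 (depth 3)
16: left child of 20 (depth 4)
38: right child of 22 (depth 2)
23: left child of 38 (depth 3)
25: right child of 23 (depth 4)
2: left child of 11 (depth 1)
31: right child of 25 (depth 5)
12: left child of 13 (depth 3)
17: right child of 16 (depth 5)

Path to 13: 11 → 22 → 13
Path to 25: 11 → 22 → 38 → 23 → 25
The paths share a prefix ending at 22, then split left and right.

22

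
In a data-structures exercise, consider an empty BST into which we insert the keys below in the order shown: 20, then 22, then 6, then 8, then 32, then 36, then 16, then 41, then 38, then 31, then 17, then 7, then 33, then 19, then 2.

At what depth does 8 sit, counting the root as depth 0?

2

20: root
22: right child of 20 (depth 1)
6: left child of 20 (depth 1)
8: right child of 6 (depth 2)
32: right child of 22 (depth 2)
36: right child of 32 (depth 3)
16: right child of 8 (depth 3)
41: right child of 36 (depth 4)
38: left child of 41 (depth 5)
31: left child of 32 (depth 3)
17: right child of 16 (depth 4)
7: left child of 8 (depth 3)
33: left child of 36 (depth 4)
19: right child of 17 (depth 5)
2: left child of 6 (depth 2)

Path to 8: 20 → 6 → 8, which is 2 edges.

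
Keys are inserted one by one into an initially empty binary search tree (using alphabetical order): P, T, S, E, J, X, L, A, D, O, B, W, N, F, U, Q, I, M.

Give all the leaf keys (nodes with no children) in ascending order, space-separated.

P: root
T: right child of P (depth 1)
S: left child of T (depth 2)
E: left child of P (depth 1)
J: right child of E (depth 2)
X: right child of T (depth 2)
L: right child of J (depth 3)
A: left child of E (depth 2)
D: right child of A (depth 3)
O: right child of L (depth 4)
B: left child of D (depth 4)
W: left child of X (depth 3)
N: left child of O (depth 5)
F: left child of J (depth 3)
U: left child of W (depth 4)
Q: left child of S (depth 3)
I: right child of F (depth 4)
M: left child of N (depth 6)

B I M Q U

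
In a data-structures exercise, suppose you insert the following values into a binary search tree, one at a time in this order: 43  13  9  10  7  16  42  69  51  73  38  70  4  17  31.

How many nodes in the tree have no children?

43: root
13: left child of 43 (depth 1)
9: left child of 13 (depth 2)
10: right child of 9 (depth 3)
7: left child of 9 (depth 3)
16: right child of 13 (depth 2)
42: right child of 16 (depth 3)
69: right child of 43 (depth 1)
51: left child of 69 (depth 2)
73: right child of 69 (depth 2)
38: left child of 42 (depth 4)
70: left child of 73 (depth 3)
4: left child of 7 (depth 4)
17: left child of 38 (depth 5)
31: right child of 17 (depth 6)

Leaves: 4, 10, 31, 51, 70 — 5 in total.

5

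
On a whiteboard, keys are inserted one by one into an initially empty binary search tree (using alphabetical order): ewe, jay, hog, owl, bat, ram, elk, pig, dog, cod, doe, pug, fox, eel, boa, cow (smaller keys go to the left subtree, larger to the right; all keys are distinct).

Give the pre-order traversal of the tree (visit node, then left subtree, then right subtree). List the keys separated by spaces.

Resulting structure (node: left, right):
  ewe: L=bat, R=jay
  jay: L=hog, R=owl
  hog: L=fox, R=–
  owl: L=–, R=ram
  bat: L=–, R=elk
  ram: L=pig, R=–
  elk: L=dog, R=–
  pig: L=–, R=pug
  dog: L=cod, R=eel
  cod: L=boa, R=doe
  doe: L=cow, R=–
  pug: L=–, R=–
  fox: L=–, R=–
  eel: L=–, R=–
  boa: L=–, R=–
  cow: L=–, R=–

ewe bat elk dog cod boa doe cow eel jay hog fox owl ram pig pug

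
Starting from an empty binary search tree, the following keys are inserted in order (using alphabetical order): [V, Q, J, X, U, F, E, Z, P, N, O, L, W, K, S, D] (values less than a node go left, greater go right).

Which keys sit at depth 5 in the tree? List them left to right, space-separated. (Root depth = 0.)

Insert V: tree is empty, so V becomes the root.
Insert Q: Q < V → go left. Place as left child of V.
Insert J: J < V → go left; J < Q → go left. Place as left child of Q.
Insert X: X > V → go right. Place as right child of V.
Insert U: U < V → go left; U > Q → go right. Place as right child of Q.
Insert F: F < V → go left; F < Q → go left; F < J → go left. Place as left child of J.
Insert E: E < V → go left; E < Q → go left; E < J → go left; E < F → go left. Place as left child of F.
Insert Z: Z > V → go right; Z > X → go right. Place as right child of X.
Insert P: P < V → go left; P < Q → go left; P > J → go right. Place as right child of J.
Insert N: N < V → go left; N < Q → go left; N > J → go right; N < P → go left. Place as left child of P.
Insert O: O < V → go left; O < Q → go left; O > J → go right; O < P → go left; O > N → go right. Place as right child of N.
Insert L: L < V → go left; L < Q → go left; L > J → go right; L < P → go left; L < N → go left. Place as left child of N.
Insert W: W > V → go right; W < X → go left. Place as left child of X.
Insert K: K < V → go left; K < Q → go left; K > J → go right; K < P → go left; K < N → go left; K < L → go left. Place as left child of L.
Insert S: S < V → go left; S > Q → go right; S < U → go left. Place as left child of U.
Insert D: D < V → go left; D < Q → go left; D < J → go left; D < F → go left; D < E → go left. Place as left child of E.

D L O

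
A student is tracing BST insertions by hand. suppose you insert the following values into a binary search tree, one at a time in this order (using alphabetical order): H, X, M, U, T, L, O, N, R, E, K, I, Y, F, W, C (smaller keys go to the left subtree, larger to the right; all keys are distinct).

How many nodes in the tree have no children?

7

Insert H: tree is empty, so H becomes the root.
Insert X: X > H → go right. Place as right child of H.
Insert M: M > H → go right; M < X → go left. Place as left child of X.
Insert U: U > H → go right; U < X → go left; U > M → go right. Place as right child of M.
Insert T: T > H → go right; T < X → go left; T > M → go right; T < U → go left. Place as left child of U.
Insert L: L > H → go right; L < X → go left; L < M → go left. Place as left child of M.
Insert O: O > H → go right; O < X → go left; O > M → go right; O < U → go left; O < T → go left. Place as left child of T.
Insert N: N > H → go right; N < X → go left; N > M → go right; N < U → go left; N < T → go left; N < O → go left. Place as left child of O.
Insert R: R > H → go right; R < X → go left; R > M → go right; R < U → go left; R < T → go left; R > O → go right. Place as right child of O.
Insert E: E < H → go left. Place as left child of H.
Insert K: K > H → go right; K < X → go left; K < M → go left; K < L → go left. Place as left child of L.
Insert I: I > H → go right; I < X → go left; I < M → go left; I < L → go left; I < K → go left. Place as left child of K.
Insert Y: Y > H → go right; Y > X → go right. Place as right child of X.
Insert F: F < H → go left; F > E → go right. Place as right child of E.
Insert W: W > H → go right; W < X → go left; W > M → go right; W > U → go right. Place as right child of U.
Insert C: C < H → go left; C < E → go left. Place as left child of E.

Leaves: C, F, I, N, R, W, Y — 7 in total.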